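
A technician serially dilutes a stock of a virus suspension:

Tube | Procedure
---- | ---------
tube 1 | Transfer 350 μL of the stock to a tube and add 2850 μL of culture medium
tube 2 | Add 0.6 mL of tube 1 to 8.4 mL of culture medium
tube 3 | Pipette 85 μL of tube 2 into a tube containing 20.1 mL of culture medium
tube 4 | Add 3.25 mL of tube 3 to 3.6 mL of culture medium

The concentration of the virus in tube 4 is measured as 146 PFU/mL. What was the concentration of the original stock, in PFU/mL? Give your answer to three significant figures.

Step 1: 350 μL + 2850 μL = 3200 μL total → factor 3200/350 = 9.1429
Step 2: 0.6 mL + 8.4 mL = 9 mL total → factor 9/0.6 = 15
Step 3: 85 μL + 20.1 mL = 20185 μL total → factor 20185/85 = 237.47
Step 4: 3.25 mL + 3.6 mL = 6.85 mL total → factor 6.85/3.25 = 2.1077
Overall dilution factor = 9.1429 × 15 × 237.47 × 2.1077 = 68642
Stock = 146 PFU/mL × 68642 = 1.00 × 10^7 PFU/mL

1.00 × 10^7 PFU/mL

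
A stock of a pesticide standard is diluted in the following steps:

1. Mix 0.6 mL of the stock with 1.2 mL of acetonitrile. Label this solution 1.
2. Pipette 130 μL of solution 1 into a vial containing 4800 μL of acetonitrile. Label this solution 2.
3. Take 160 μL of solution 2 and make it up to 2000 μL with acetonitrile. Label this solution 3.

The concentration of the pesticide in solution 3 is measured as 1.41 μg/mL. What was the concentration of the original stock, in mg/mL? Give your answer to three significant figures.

Step 1: 0.6 mL + 1.2 mL = 1.8 mL total → factor 1.8/0.6 = 3
Step 2: 130 μL + 4800 μL = 4930 μL total → factor 4930/130 = 37.923
Step 3: 160 μL brought to 2000 μL → factor 2000/160 = 12.5
Overall dilution factor = 3 × 37.923 × 12.5 = 1422.1
Stock = 1.41 μg/mL × 1422.1 = 2005 μg/mL = 2.01 mg/mL

2.01 mg/mL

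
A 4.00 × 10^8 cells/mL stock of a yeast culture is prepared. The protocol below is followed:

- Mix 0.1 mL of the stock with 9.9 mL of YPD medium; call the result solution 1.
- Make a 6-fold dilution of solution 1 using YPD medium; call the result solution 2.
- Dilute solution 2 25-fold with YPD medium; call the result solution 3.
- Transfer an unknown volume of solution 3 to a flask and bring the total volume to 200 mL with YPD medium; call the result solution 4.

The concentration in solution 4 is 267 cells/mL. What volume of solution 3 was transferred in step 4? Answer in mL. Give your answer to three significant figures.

Step 1: 0.1 mL + 9.9 mL = 10 mL total → factor 10/0.1 = 100
Step 2: 6-fold → factor 6
Step 3: 25-fold → factor 25
Step 4: v brought to 200 mL → factor = 200 mL/v
Product of known-step factors = 15000
Overall factor = 4.00 × 10^8 cells/mL / (267 cells/mL) = 1.4981 × 10^6
Step-4 factor = 1.4981 × 10^6 / 15000 = 99.875
v = 200 mL / 99.875 = 2.00 mL

2.00 mL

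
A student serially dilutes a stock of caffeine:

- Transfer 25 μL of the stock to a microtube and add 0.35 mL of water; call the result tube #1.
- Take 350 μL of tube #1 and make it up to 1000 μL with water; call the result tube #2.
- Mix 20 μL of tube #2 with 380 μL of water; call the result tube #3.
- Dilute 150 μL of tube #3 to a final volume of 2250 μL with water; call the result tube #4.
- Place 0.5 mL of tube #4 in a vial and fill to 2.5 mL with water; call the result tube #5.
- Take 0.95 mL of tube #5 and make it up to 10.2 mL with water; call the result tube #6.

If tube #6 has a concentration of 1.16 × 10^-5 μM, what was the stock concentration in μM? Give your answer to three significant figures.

8.01 μM

Step 1: 25 μL + 0.35 mL = 375 μL total → factor 375/25 = 15
Step 2: 350 μL brought to 1000 μL → factor 1000/350 = 2.8571
Step 3: 20 μL + 380 μL = 400 μL total → factor 400/20 = 20
Step 4: 150 μL brought to 2250 μL → factor 2250/150 = 15
Step 5: 0.5 mL brought to 2.5 mL → factor 2.5/0.5 = 5
Step 6: 0.95 mL brought to 10.2 mL → factor 10.2/0.95 = 10.737
Overall dilution factor = 15 × 2.8571 × 20 × 15 × 5 × 10.737 = 6.9023 × 10^5
Stock = 1.16 × 10^-5 μM × 6.9023 × 10^5 = 8.01 μM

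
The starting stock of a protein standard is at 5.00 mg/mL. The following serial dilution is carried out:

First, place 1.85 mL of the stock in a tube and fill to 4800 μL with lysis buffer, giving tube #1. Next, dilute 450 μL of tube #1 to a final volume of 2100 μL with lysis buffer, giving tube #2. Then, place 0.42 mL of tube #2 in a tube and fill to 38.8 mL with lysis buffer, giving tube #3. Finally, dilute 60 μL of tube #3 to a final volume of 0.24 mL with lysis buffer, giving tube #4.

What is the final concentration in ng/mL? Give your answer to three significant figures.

1.12 × 10^3 ng/mL

Step 1: 1.85 mL brought to 4800 μL → factor 4.8/1.85 = 2.5946
Step 2: 450 μL brought to 2100 μL → factor 2100/450 = 4.6667
Step 3: 0.42 mL brought to 38.8 mL → factor 38.8/0.42 = 92.381
Step 4: 60 μL brought to 0.24 mL → factor 240/60 = 4
Overall dilution factor = 2.5946 × 4.6667 × 92.381 × 4 = 4474.2
Final = 5.00 mg/mL / 4474.2 = 0.001118 mg/mL = 1.12 × 10^3 ng/mL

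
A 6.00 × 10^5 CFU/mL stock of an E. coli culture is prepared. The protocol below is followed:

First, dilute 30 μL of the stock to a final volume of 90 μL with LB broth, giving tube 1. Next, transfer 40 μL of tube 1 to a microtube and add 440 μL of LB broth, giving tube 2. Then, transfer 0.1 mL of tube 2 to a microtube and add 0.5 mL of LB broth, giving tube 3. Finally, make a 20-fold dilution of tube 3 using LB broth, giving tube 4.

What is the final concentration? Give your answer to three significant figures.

Step 1: 30 μL brought to 90 μL → factor 90/30 = 3
Step 2: 40 μL + 440 μL = 480 μL total → factor 480/40 = 12
Step 3: 0.1 mL + 0.5 mL = 0.6 mL total → factor 0.6/0.1 = 6
Step 4: 20-fold → factor 20
Overall dilution factor = 3 × 12 × 6 × 20 = 4320
Final = 6.00 × 10^5 CFU/mL / 4320 = 139 CFU/mL

139 CFU/mL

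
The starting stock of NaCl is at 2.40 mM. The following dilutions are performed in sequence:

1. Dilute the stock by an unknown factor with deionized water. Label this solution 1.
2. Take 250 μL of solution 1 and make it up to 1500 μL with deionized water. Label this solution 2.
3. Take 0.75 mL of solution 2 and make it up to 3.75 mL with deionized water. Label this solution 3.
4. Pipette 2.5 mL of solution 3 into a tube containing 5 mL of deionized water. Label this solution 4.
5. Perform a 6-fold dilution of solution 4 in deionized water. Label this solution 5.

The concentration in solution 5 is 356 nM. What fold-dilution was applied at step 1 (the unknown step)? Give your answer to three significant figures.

12.5-fold

Step 1: unknown factor x
Step 2: 250 μL brought to 1500 μL → factor 1500/250 = 6
Step 3: 0.75 mL brought to 3.75 mL → factor 3.75/0.75 = 5
Step 4: 2.5 mL + 5 mL = 7.5 mL total → factor 7.5/2.5 = 3
Step 5: 6-fold → factor 6
Product of known-step factors = 540
Overall factor = 2.40 mM / (356 nM) = 6741.6
x = 6741.6 / 540 = 12.5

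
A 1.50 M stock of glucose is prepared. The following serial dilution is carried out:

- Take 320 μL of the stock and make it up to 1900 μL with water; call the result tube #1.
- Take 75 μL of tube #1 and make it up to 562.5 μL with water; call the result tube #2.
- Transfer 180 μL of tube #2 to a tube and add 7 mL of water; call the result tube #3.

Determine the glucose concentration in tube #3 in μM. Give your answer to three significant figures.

Step 1: 320 μL brought to 1900 μL → factor 1900/320 = 5.9375
Step 2: 75 μL brought to 562.5 μL → factor 562.5/75 = 7.5
Step 3: 180 μL + 7 mL = 7180 μL total → factor 7180/180 = 39.889
Overall dilution factor = 5.9375 × 7.5 × 39.889 = 1776.3
Final = 1.50 M / 1776.3 = 0.0008445 M = 844 μM

844 μM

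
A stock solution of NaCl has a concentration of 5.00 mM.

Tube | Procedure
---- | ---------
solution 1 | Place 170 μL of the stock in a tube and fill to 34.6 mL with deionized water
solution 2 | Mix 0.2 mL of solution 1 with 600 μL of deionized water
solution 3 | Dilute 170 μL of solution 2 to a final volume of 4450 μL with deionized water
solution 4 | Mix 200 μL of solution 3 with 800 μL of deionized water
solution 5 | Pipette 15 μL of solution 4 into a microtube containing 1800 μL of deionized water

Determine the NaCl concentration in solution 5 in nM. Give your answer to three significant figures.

Step 1: 170 μL brought to 34.6 mL → factor 34600/170 = 203.53
Step 2: 0.2 mL + 600 μL = 0.8 mL total → factor 0.8/0.2 = 4
Step 3: 170 μL brought to 4450 μL → factor 4450/170 = 26.176
Step 4: 200 μL + 800 μL = 1000 μL total → factor 1000/200 = 5
Step 5: 15 μL + 1800 μL = 1815 μL total → factor 1815/15 = 121
Overall dilution factor = 203.53 × 4 × 26.176 × 5 × 121 = 1.2893 × 10^7
Final = 5.00 mM / 1.2893 × 10^7 = 3.878 × 10^-7 mM = 0.388 nM

0.388 nM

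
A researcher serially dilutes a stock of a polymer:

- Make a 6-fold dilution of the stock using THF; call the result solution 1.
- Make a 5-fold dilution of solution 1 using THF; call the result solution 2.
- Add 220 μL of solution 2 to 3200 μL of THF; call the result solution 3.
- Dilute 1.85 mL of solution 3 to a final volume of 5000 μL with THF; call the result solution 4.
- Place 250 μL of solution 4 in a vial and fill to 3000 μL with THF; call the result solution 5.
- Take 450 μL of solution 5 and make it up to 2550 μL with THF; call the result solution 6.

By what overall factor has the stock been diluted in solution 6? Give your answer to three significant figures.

Step 1: 6-fold → factor 6
Step 2: 5-fold → factor 5
Step 3: 220 μL + 3200 μL = 3420 μL total → factor 3420/220 = 15.545
Step 4: 1.85 mL brought to 5000 μL → factor 5/1.85 = 2.7027
Step 5: 250 μL brought to 3000 μL → factor 3000/250 = 12
Step 6: 450 μL brought to 2550 μL → factor 2550/450 = 5.6667
Overall dilution factor = 6 × 5 × 15.545 × 2.7027 × 12 × 5.6667 = 85710

8.57 × 10^4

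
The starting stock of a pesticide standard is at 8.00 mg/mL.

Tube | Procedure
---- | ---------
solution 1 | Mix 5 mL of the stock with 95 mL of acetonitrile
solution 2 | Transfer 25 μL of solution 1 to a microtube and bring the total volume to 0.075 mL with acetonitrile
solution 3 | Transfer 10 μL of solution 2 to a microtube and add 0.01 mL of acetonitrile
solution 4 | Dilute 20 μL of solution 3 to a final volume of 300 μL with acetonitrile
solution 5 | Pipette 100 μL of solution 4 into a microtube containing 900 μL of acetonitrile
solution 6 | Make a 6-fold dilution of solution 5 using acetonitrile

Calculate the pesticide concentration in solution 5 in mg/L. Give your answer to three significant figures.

0.444 mg/L

Step 1: 5 mL + 95 mL = 100 mL total → factor 100/5 = 20
Step 2: 25 μL brought to 0.075 mL → factor 75/25 = 3
Step 3: 10 μL + 0.01 mL = 20 μL total → factor 20/10 = 2
Step 4: 20 μL brought to 300 μL → factor 300/20 = 15
Step 5: 100 μL + 900 μL = 1000 μL total → factor 1000/100 = 10
Dilution factor through solution 5 = 20 × 3 × 2 × 15 × 10 = 18000
[solution 5] = 8.00 mg/mL / 18000 = 0.0004444 mg/mL = 0.444 mg/L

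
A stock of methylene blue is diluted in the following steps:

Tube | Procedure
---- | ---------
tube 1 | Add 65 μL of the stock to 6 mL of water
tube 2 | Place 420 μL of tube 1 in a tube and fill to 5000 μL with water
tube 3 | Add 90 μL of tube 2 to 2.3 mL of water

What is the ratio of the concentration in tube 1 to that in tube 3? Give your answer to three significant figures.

316

Step 1: 65 μL + 6 mL = 6065 μL total → factor 6065/65 = 93.308
Step 2: 420 μL brought to 5000 μL → factor 5000/420 = 11.905
Step 3: 90 μL + 2.3 mL = 2390 μL total → factor 2390/90 = 26.556
Dilution factor to tube 1 = 93.308; to tube 3 = 29498
[tube 1]/[tube 3] = (factor to tube 3)/(factor to tube 1) = 29498/93.308 = 316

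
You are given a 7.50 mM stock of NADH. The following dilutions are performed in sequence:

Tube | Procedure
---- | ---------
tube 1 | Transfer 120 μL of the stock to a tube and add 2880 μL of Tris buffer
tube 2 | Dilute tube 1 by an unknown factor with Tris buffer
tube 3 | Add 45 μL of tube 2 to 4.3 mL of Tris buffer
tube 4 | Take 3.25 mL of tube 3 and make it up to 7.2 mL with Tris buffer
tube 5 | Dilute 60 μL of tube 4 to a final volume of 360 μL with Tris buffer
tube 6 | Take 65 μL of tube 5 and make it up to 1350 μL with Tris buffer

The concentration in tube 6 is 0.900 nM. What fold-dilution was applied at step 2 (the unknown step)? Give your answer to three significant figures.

Step 1: 120 μL + 2880 μL = 3000 μL total → factor 3000/120 = 25
Step 2: unknown factor x
Step 3: 45 μL + 4.3 mL = 4345 μL total → factor 4345/45 = 96.556
Step 4: 3.25 mL brought to 7.2 mL → factor 7.2/3.25 = 2.2154
Step 5: 60 μL brought to 360 μL → factor 360/60 = 6
Step 6: 65 μL brought to 1350 μL → factor 1350/65 = 20.769
Product of known-step factors = 6.664 × 10^5
Overall factor = 7.50 mM / (0.900 nM) = 8.3333 × 10^6
x = 8.3333 × 10^6 / 6.664 × 10^5 = 12.5

12.5-fold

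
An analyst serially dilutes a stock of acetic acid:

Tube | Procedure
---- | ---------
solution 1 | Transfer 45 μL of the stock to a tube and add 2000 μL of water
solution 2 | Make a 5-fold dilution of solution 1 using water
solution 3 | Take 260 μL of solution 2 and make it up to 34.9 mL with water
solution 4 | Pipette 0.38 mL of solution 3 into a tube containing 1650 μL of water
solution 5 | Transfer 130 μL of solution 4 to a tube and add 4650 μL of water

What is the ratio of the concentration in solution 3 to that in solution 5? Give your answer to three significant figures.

196

Step 1: 45 μL + 2000 μL = 2045 μL total → factor 2045/45 = 45.444
Step 2: 5-fold → factor 5
Step 3: 260 μL brought to 34.9 mL → factor 34900/260 = 134.23
Step 4: 0.38 mL + 1650 μL = 2.03 mL total → factor 2.03/0.38 = 5.3421
Step 5: 130 μL + 4650 μL = 4780 μL total → factor 4780/130 = 36.769
Dilution factor to solution 3 = 30500; to solution 5 = 5.991 × 10^6
[solution 3]/[solution 5] = (factor to solution 5)/(factor to solution 3) = 5.991 × 10^6/30500 = 196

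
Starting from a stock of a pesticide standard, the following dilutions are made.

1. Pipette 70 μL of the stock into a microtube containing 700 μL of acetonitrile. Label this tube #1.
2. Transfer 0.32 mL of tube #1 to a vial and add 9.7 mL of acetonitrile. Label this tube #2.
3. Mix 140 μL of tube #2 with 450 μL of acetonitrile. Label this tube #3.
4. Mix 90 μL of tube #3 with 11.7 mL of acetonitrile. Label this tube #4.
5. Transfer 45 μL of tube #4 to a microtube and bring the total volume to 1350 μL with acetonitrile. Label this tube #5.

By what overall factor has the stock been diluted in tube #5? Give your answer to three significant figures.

5.70 × 10^6

Step 1: 70 μL + 700 μL = 770 μL total → factor 770/70 = 11
Step 2: 0.32 mL + 9.7 mL = 10.02 mL total → factor 10.02/0.32 = 31.312
Step 3: 140 μL + 450 μL = 590 μL total → factor 590/140 = 4.2143
Step 4: 90 μL + 11.7 mL = 11790 μL total → factor 11790/90 = 131
Step 5: 45 μL brought to 1350 μL → factor 1350/45 = 30
Overall dilution factor = 11 × 31.312 × 4.2143 × 131 × 30 = 5.7046 × 10^6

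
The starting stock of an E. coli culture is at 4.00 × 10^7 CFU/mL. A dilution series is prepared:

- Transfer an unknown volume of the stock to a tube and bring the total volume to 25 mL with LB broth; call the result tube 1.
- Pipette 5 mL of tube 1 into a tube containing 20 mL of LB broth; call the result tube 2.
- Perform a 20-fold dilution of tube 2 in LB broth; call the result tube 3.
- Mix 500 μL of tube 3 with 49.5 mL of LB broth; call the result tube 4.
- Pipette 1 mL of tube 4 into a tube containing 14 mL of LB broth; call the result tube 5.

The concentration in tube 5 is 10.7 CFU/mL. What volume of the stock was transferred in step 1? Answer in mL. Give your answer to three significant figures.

Step 1: v brought to 25 mL → factor = 25 mL/v
Step 2: 5 mL + 20 mL = 25 mL total → factor 25/5 = 5
Step 3: 20-fold → factor 20
Step 4: 500 μL + 49.5 mL = 50000 μL total → factor 50000/500 = 100
Step 5: 1 mL + 14 mL = 15 mL total → factor 15/1 = 15
Product of known-step factors = 1.5 × 10^5
Overall factor = 4.00 × 10^7 CFU/mL / (10.7 CFU/mL) = 3.7383 × 10^6
Step-1 factor = 3.7383 × 10^6 / 1.5 × 10^5 = 24.922
v = 25 mL / 24.922 = 1.00 mL

1.00 mL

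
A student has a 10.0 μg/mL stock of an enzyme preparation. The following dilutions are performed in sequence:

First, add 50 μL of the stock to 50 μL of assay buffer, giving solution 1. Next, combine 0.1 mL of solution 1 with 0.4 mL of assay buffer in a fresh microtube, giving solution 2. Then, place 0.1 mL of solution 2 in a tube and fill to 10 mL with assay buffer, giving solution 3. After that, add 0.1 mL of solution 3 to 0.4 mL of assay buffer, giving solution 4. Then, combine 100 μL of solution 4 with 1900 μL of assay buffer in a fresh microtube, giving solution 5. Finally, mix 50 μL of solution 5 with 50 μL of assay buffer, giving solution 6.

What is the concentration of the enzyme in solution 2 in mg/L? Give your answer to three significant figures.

1.00 mg/L

Step 1: 50 μL + 50 μL = 100 μL total → factor 100/50 = 2
Step 2: 0.1 mL + 0.4 mL = 0.5 mL total → factor 0.5/0.1 = 5
Dilution factor through solution 2 = 2 × 5 = 10
[solution 2] = 10.0 μg/mL / 10 = 1.000 μg/mL = 1.00 mg/L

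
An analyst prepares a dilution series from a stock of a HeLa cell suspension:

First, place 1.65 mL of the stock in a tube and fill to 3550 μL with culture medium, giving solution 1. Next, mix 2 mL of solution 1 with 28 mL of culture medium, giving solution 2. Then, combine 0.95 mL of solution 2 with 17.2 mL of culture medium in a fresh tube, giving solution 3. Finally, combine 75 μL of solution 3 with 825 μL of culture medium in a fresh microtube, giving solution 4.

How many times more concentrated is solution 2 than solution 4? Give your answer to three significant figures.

Step 1: 1.65 mL brought to 3550 μL → factor 3.55/1.65 = 2.1515
Step 2: 2 mL + 28 mL = 30 mL total → factor 30/2 = 15
Step 3: 0.95 mL + 17.2 mL = 18.15 mL total → factor 18.15/0.95 = 19.105
Step 4: 75 μL + 825 μL = 900 μL total → factor 900/75 = 12
Dilution factor to solution 2 = 32.273; to solution 4 = 7398.9
[solution 2]/[solution 4] = (factor to solution 4)/(factor to solution 2) = 7398.9/32.273 = 229

229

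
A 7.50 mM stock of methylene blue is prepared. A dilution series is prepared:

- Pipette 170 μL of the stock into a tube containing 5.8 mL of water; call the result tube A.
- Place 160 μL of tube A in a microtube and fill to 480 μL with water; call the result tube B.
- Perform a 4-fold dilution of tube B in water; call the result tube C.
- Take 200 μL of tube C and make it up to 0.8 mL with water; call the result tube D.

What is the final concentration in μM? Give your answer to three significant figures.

4.45 μM

Step 1: 170 μL + 5.8 mL = 5970 μL total → factor 5970/170 = 35.118
Step 2: 160 μL brought to 480 μL → factor 480/160 = 3
Step 3: 4-fold → factor 4
Step 4: 200 μL brought to 0.8 mL → factor 800/200 = 4
Overall dilution factor = 35.118 × 3 × 4 × 4 = 1685.6
Final = 7.50 mM / 1685.6 = 0.004449 mM = 4.45 μM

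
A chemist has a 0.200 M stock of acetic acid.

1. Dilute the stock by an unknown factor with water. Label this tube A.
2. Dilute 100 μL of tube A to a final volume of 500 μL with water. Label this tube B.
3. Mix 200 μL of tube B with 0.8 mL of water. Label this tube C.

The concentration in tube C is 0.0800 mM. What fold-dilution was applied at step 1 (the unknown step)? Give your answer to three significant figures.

Step 1: unknown factor x
Step 2: 100 μL brought to 500 μL → factor 500/100 = 5
Step 3: 200 μL + 0.8 mL = 1000 μL total → factor 1000/200 = 5
Product of known-step factors = 25
Overall factor = 0.200 M / (0.0800 mM) = 2500
x = 2500 / 25 = 100

100-fold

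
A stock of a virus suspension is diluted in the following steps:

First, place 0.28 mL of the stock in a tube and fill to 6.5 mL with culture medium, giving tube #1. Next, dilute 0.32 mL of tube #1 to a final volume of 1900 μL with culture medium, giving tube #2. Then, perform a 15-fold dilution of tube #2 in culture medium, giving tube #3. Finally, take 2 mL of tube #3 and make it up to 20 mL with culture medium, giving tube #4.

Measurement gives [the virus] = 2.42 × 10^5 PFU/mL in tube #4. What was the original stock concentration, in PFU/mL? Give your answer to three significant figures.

5.00 × 10^9 PFU/mL

Step 1: 0.28 mL brought to 6.5 mL → factor 6.5/0.28 = 23.214
Step 2: 0.32 mL brought to 1900 μL → factor 1.9/0.32 = 5.9375
Step 3: 15-fold → factor 15
Step 4: 2 mL brought to 20 mL → factor 20/2 = 10
Overall dilution factor = 23.214 × 5.9375 × 15 × 10 = 20675
Stock = 2.42 × 10^5 PFU/mL × 20675 = 5.00 × 10^9 PFU/mL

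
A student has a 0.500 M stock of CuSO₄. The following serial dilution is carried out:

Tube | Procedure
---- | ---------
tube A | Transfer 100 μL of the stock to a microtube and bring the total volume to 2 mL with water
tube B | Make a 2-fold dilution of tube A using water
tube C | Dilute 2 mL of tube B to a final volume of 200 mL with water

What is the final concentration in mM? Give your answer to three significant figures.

Step 1: 100 μL brought to 2 mL → factor 2000/100 = 20
Step 2: 2-fold → factor 2
Step 3: 2 mL brought to 200 mL → factor 200/2 = 100
Overall dilution factor = 20 × 2 × 100 = 4000
Final = 0.500 M / 4000 = 0.0001250 M = 0.125 mM

0.125 mM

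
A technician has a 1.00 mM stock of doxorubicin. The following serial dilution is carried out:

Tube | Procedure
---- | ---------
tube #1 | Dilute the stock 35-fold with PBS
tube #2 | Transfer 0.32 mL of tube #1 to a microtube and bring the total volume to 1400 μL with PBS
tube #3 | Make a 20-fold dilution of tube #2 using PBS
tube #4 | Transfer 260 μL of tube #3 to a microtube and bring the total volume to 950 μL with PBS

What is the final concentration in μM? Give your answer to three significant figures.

Step 1: 35-fold → factor 35
Step 2: 0.32 mL brought to 1400 μL → factor 1.4/0.32 = 4.375
Step 3: 20-fold → factor 20
Step 4: 260 μL brought to 950 μL → factor 950/260 = 3.6538
Overall dilution factor = 35 × 4.375 × 20 × 3.6538 = 11190
Final = 1.00 mM / 11190 = 8.937 × 10^-5 mM = 0.0894 μM

0.0894 μM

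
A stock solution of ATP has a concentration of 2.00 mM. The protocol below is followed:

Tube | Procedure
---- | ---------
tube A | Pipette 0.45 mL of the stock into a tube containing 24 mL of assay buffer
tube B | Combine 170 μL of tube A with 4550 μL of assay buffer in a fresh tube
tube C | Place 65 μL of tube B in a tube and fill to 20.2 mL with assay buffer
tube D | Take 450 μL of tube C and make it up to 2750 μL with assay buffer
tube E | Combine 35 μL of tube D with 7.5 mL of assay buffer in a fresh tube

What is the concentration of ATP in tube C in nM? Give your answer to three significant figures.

4.27 nM

Step 1: 0.45 mL + 24 mL = 24.45 mL total → factor 24.45/0.45 = 54.333
Step 2: 170 μL + 4550 μL = 4720 μL total → factor 4720/170 = 27.765
Step 3: 65 μL brought to 20.2 mL → factor 20200/65 = 310.77
Dilution factor through tube C = 54.333 × 27.765 × 310.77 = 4.6881 × 10^5
[tube C] = 2.00 mM / 4.6881 × 10^5 = 4.266 × 10^-6 mM = 4.27 nM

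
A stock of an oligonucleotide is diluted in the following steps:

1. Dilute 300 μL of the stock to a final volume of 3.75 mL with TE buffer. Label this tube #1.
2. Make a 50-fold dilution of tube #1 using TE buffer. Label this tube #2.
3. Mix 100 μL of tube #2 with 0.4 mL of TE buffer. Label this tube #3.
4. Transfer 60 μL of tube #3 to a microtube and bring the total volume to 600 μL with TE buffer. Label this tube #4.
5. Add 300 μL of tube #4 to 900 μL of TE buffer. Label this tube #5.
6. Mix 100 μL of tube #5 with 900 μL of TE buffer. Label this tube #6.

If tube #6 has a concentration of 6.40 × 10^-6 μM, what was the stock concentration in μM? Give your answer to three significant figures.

Step 1: 300 μL brought to 3.75 mL → factor 3750/300 = 12.5
Step 2: 50-fold → factor 50
Step 3: 100 μL + 0.4 mL = 500 μL total → factor 500/100 = 5
Step 4: 60 μL brought to 600 μL → factor 600/60 = 10
Step 5: 300 μL + 900 μL = 1200 μL total → factor 1200/300 = 4
Step 6: 100 μL + 900 μL = 1000 μL total → factor 1000/100 = 10
Overall dilution factor = 12.5 × 50 × 5 × 10 × 4 × 10 = 1.25 × 10^6
Stock = 6.40 × 10^-6 μM × 1.25 × 10^6 = 8.00 μM

8.00 μM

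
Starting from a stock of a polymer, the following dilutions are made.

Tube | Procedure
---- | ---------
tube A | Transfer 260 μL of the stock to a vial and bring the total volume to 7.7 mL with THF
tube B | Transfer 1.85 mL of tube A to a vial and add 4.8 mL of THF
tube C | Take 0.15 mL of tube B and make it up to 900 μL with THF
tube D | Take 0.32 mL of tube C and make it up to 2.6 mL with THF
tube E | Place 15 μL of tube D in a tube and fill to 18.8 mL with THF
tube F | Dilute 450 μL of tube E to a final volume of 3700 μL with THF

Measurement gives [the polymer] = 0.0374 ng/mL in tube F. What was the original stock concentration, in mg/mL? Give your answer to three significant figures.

Step 1: 260 μL brought to 7.7 mL → factor 7700/260 = 29.615
Step 2: 1.85 mL + 4.8 mL = 6.65 mL total → factor 6.65/1.85 = 3.5946
Step 3: 0.15 mL brought to 900 μL → factor 0.9/0.15 = 6
Step 4: 0.32 mL brought to 2.6 mL → factor 2.6/0.32 = 8.125
Step 5: 15 μL brought to 18.8 mL → factor 18800/15 = 1253.3
Step 6: 450 μL brought to 3700 μL → factor 3700/450 = 8.2222
Overall dilution factor = 29.615 × 3.5946 × 6 × 8.125 × 1253.3 × 8.2222 = 5.3481 × 10^7
Stock = 0.0374 ng/mL × 5.3481 × 10^7 = 2.000 × 10^6 ng/mL = 2.00 mg/mL

2.00 mg/mL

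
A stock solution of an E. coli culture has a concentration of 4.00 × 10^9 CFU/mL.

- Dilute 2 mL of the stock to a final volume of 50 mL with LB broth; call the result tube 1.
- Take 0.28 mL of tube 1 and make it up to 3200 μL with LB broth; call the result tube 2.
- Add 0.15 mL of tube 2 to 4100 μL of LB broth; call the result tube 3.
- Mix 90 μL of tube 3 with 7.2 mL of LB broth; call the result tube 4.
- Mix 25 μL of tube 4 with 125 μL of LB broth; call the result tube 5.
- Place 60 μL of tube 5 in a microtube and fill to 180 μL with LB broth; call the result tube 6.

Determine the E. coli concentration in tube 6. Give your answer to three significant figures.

339 CFU/mL

Step 1: 2 mL brought to 50 mL → factor 50/2 = 25
Step 2: 0.28 mL brought to 3200 μL → factor 3.2/0.28 = 11.429
Step 3: 0.15 mL + 4100 μL = 4.25 mL total → factor 4.25/0.15 = 28.333
Step 4: 90 μL + 7.2 mL = 7290 μL total → factor 7290/90 = 81
Step 5: 25 μL + 125 μL = 150 μL total → factor 150/25 = 6
Step 6: 60 μL brought to 180 μL → factor 180/60 = 3
Overall dilution factor = 25 × 11.429 × 28.333 × 81 × 6 × 3 = 1.1803 × 10^7
Final = 4.00 × 10^9 CFU/mL / 1.1803 × 10^7 = 339 CFU/mL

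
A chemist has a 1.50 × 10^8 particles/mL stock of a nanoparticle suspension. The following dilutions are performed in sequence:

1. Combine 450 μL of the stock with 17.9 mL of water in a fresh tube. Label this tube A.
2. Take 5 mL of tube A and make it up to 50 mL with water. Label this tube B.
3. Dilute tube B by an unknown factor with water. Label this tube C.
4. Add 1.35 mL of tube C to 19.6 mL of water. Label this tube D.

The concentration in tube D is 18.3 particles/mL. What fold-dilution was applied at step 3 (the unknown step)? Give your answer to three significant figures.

1.30 × 10^3-fold

Step 1: 450 μL + 17.9 mL = 18350 μL total → factor 18350/450 = 40.778
Step 2: 5 mL brought to 50 mL → factor 50/5 = 10
Step 3: unknown factor x
Step 4: 1.35 mL + 19.6 mL = 20.95 mL total → factor 20.95/1.35 = 15.519
Product of known-step factors = 6328.1
Overall factor = 1.50 × 10^8 particles/mL / (18.3 particles/mL) = 8.1967 × 10^6
x = 8.1967 × 10^6 / 6328.1 = 1.30 × 10^3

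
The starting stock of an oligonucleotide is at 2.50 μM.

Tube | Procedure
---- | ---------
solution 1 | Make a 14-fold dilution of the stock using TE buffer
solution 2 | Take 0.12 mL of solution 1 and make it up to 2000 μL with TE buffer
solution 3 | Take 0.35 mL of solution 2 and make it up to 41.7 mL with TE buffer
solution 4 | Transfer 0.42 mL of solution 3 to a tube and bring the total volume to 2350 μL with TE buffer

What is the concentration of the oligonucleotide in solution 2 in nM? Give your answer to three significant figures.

Step 1: 14-fold → factor 14
Step 2: 0.12 mL brought to 2000 μL → factor 2/0.12 = 16.667
Dilution factor through solution 2 = 14 × 16.667 = 233.33
[solution 2] = 2.50 μM / 233.33 = 0.01071 μM = 10.7 nM

10.7 nM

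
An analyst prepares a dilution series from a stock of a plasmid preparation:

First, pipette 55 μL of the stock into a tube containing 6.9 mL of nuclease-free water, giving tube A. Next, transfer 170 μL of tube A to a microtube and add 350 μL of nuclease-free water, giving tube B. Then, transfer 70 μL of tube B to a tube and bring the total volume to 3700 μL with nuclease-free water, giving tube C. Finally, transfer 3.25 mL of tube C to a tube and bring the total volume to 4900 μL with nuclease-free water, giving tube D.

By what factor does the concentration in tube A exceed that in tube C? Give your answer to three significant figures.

Step 1: 55 μL + 6.9 mL = 6955 μL total → factor 6955/55 = 126.45
Step 2: 170 μL + 350 μL = 520 μL total → factor 520/170 = 3.0588
Step 3: 70 μL brought to 3700 μL → factor 3700/70 = 52.857
Dilution factor to tube A = 126.45; to tube C = 20445
[tube A]/[tube C] = (factor to tube C)/(factor to tube A) = 20445/126.45 = 162

162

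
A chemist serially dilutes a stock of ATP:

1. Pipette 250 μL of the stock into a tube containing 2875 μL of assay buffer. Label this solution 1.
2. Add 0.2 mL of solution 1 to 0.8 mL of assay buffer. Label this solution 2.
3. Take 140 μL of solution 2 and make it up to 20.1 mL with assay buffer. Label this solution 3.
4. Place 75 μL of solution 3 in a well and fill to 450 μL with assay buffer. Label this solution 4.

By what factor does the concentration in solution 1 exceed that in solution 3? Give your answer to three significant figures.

Step 1: 250 μL + 2875 μL = 3125 μL total → factor 3125/250 = 12.5
Step 2: 0.2 mL + 0.8 mL = 1 mL total → factor 1/0.2 = 5
Step 3: 140 μL brought to 20.1 mL → factor 20100/140 = 143.57
Dilution factor to solution 1 = 12.5; to solution 3 = 8973.2
[solution 1]/[solution 3] = (factor to solution 3)/(factor to solution 1) = 8973.2/12.5 = 718

718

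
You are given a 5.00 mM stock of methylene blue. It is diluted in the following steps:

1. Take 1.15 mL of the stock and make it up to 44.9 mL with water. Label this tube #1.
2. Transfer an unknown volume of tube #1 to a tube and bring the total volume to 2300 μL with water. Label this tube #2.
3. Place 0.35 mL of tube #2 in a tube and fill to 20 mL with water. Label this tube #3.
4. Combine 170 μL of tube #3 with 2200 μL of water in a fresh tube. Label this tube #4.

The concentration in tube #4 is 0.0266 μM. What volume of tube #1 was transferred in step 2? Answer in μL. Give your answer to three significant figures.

Step 1: 1.15 mL brought to 44.9 mL → factor 44.9/1.15 = 39.043
Step 2: v brought to 2300 μL → factor = 2300 μL/v
Step 3: 0.35 mL brought to 20 mL → factor 20/0.35 = 57.143
Step 4: 170 μL + 2200 μL = 2370 μL total → factor 2370/170 = 13.941
Product of known-step factors = 31104
Overall factor = 5.00 mM / (0.0266 μM) = 1.8797 × 10^5
Step-2 factor = 1.8797 × 10^5 / 31104 = 6.0434
v = 2300 μL / 6.0434 = 381 μL

381 μL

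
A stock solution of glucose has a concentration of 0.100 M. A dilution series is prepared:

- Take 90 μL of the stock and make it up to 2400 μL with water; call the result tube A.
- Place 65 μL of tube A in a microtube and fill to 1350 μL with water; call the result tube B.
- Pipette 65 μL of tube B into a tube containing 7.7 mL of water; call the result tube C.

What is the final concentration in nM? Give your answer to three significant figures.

1.51 × 10^3 nM

Step 1: 90 μL brought to 2400 μL → factor 2400/90 = 26.667
Step 2: 65 μL brought to 1350 μL → factor 1350/65 = 20.769
Step 3: 65 μL + 7.7 mL = 7765 μL total → factor 7765/65 = 119.46
Overall dilution factor = 26.667 × 20.769 × 119.46 = 66163
Final = 0.100 M / 66163 = 1.511 × 10^-6 M = 1.51 × 10^3 nM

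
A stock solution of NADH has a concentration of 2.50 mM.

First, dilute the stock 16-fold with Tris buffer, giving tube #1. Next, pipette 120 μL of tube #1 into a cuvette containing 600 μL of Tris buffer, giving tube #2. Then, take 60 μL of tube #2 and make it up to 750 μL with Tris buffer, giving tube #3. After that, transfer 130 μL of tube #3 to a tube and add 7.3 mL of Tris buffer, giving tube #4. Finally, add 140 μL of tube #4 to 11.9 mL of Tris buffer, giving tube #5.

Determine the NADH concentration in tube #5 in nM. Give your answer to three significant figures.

0.424 nM

Step 1: 16-fold → factor 16
Step 2: 120 μL + 600 μL = 720 μL total → factor 720/120 = 6
Step 3: 60 μL brought to 750 μL → factor 750/60 = 12.5
Step 4: 130 μL + 7.3 mL = 7430 μL total → factor 7430/130 = 57.154
Step 5: 140 μL + 11.9 mL = 12040 μL total → factor 12040/140 = 86
Overall dilution factor = 16 × 6 × 12.5 × 57.154 × 86 = 5.8983 × 10^6
Final = 2.50 mM / 5.8983 × 10^6 = 4.239 × 10^-7 mM = 0.424 nM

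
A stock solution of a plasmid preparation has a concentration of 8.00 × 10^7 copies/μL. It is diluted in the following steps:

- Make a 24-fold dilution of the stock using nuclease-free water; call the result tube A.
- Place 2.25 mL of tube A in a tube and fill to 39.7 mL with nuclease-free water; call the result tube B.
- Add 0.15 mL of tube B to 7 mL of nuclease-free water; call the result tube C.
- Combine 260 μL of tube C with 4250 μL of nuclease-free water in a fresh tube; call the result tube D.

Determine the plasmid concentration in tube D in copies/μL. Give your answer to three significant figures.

Step 1: 24-fold → factor 24
Step 2: 2.25 mL brought to 39.7 mL → factor 39.7/2.25 = 17.644
Step 3: 0.15 mL + 7 mL = 7.15 mL total → factor 7.15/0.15 = 47.667
Step 4: 260 μL + 4250 μL = 4510 μL total → factor 4510/260 = 17.346
Overall dilution factor = 24 × 17.644 × 47.667 × 17.346 = 3.5014 × 10^5
Final = 8.00 × 10^7 copies/μL / 3.5014 × 10^5 = 228 copies/μL

228 copies/μL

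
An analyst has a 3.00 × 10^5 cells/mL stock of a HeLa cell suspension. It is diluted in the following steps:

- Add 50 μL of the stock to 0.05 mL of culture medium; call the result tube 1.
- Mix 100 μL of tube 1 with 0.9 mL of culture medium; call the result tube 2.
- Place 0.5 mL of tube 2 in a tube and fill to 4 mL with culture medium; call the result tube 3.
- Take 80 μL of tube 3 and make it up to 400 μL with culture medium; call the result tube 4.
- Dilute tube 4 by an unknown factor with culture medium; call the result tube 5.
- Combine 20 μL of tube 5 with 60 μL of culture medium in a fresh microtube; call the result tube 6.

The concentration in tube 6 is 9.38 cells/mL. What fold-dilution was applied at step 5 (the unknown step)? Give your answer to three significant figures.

Step 1: 50 μL + 0.05 mL = 100 μL total → factor 100/50 = 2
Step 2: 100 μL + 0.9 mL = 1000 μL total → factor 1000/100 = 10
Step 3: 0.5 mL brought to 4 mL → factor 4/0.5 = 8
Step 4: 80 μL brought to 400 μL → factor 400/80 = 5
Step 5: unknown factor x
Step 6: 20 μL + 60 μL = 80 μL total → factor 80/20 = 4
Product of known-step factors = 3200
Overall factor = 3.00 × 10^5 cells/mL / (9.38 cells/mL) = 31983
x = 31983 / 3200 = 9.99

9.99-fold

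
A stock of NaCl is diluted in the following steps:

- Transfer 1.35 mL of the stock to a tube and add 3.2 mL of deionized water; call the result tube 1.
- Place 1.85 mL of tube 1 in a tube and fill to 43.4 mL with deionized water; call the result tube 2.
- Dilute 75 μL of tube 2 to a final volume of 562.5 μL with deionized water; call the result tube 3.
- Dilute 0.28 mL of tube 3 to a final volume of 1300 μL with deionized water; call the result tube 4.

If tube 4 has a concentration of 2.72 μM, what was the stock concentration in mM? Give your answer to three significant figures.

Step 1: 1.35 mL + 3.2 mL = 4.55 mL total → factor 4.55/1.35 = 3.3704
Step 2: 1.85 mL brought to 43.4 mL → factor 43.4/1.85 = 23.459
Step 3: 75 μL brought to 562.5 μL → factor 562.5/75 = 7.5
Step 4: 0.28 mL brought to 1300 μL → factor 1.3/0.28 = 4.6429
Overall dilution factor = 3.3704 × 23.459 × 7.5 × 4.6429 = 2753.2
Stock = 2.72 μM × 2753.2 = 7489 μM = 7.49 mM

7.49 mM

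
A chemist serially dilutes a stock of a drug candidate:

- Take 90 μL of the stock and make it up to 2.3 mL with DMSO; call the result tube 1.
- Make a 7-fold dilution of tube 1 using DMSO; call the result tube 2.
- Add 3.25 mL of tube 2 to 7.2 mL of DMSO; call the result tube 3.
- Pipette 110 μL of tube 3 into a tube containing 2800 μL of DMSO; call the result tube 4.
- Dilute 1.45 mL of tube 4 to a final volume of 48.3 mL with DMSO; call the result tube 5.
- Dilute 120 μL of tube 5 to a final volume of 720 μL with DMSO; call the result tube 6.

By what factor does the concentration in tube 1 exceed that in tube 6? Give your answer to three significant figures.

1.19 × 10^5

Step 1: 90 μL brought to 2.3 mL → factor 2300/90 = 25.556
Step 2: 7-fold → factor 7
Step 3: 3.25 mL + 7.2 mL = 10.45 mL total → factor 10.45/3.25 = 3.2154
Step 4: 110 μL + 2800 μL = 2910 μL total → factor 2910/110 = 26.455
Step 5: 1.45 mL brought to 48.3 mL → factor 48.3/1.45 = 33.31
Step 6: 120 μL brought to 720 μL → factor 720/120 = 6
Dilution factor to tube 1 = 25.556; to tube 6 = 3.0412 × 10^6
[tube 1]/[tube 6] = (factor to tube 6)/(factor to tube 1) = 3.0412 × 10^6/25.556 = 1.19 × 10^5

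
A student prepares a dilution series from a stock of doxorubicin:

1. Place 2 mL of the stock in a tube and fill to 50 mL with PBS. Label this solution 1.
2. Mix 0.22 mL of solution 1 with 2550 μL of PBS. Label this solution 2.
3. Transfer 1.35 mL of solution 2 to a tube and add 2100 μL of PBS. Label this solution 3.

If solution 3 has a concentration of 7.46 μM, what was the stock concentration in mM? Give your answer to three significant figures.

6.00 mM

Step 1: 2 mL brought to 50 mL → factor 50/2 = 25
Step 2: 0.22 mL + 2550 μL = 2.77 mL total → factor 2.77/0.22 = 12.591
Step 3: 1.35 mL + 2100 μL = 3.45 mL total → factor 3.45/1.35 = 2.5556
Overall dilution factor = 25 × 12.591 × 2.5556 = 804.42
Stock = 7.46 μM × 804.42 = 6001 μM = 6.00 mM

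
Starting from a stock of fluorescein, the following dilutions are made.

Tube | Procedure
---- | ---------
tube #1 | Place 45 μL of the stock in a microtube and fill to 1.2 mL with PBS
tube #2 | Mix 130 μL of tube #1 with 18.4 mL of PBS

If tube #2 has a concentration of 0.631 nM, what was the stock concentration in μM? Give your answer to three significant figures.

2.40 μM

Step 1: 45 μL brought to 1.2 mL → factor 1200/45 = 26.667
Step 2: 130 μL + 18.4 mL = 18530 μL total → factor 18530/130 = 142.54
Overall dilution factor = 26.667 × 142.54 = 3801
Stock = 0.631 nM × 3801 = 2398 nM = 2.40 μM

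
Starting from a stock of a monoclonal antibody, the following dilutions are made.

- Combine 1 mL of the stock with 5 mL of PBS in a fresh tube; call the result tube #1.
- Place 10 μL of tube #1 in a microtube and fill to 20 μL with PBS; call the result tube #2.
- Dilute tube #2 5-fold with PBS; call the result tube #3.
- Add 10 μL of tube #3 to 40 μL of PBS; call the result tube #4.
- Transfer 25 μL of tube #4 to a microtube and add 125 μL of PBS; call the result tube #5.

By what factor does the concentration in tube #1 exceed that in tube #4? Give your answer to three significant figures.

50.0

Step 1: 1 mL + 5 mL = 6 mL total → factor 6/1 = 6
Step 2: 10 μL brought to 20 μL → factor 20/10 = 2
Step 3: 5-fold → factor 5
Step 4: 10 μL + 40 μL = 50 μL total → factor 50/10 = 5
Dilution factor to tube #1 = 6; to tube #4 = 300
[tube #1]/[tube #4] = (factor to tube #4)/(factor to tube #1) = 300/6 = 50.0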